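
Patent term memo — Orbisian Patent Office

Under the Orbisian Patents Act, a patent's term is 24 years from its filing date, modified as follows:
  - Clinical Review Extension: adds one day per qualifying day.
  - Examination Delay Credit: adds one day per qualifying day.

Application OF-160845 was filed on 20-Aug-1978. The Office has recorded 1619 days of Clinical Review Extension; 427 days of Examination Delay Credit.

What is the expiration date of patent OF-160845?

2008-03-27

Base term: filing date + 24 years → 20 August 2002.
Clinical Review Extension: +1619 days → 25 January 2007.
Examination Delay Credit: +427 days → 27 March 2008.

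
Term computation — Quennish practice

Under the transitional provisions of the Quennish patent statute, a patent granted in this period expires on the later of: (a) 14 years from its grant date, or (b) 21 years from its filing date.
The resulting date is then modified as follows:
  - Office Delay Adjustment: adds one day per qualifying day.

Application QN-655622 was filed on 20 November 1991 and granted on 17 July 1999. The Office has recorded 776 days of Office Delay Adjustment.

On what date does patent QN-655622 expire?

September 1, 2015

(a) grant + 14 years → 17 July 2013.
(b) filing + 21 years → 20 November 2012.
Later of the two: 17 July 2013.
Office Delay Adjustment: +776 days → 1 September 2015.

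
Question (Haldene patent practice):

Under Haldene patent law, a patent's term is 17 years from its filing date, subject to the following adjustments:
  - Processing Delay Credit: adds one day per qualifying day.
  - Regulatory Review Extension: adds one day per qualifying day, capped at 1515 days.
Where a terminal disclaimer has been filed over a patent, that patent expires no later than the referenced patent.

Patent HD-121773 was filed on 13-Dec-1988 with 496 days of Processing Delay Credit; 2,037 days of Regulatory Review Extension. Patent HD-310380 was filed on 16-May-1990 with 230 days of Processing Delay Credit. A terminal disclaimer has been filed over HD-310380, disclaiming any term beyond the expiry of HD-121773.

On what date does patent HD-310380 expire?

January 1, 2008

Natural term of HD-310380:
  Base: filing + 17 years → 16 May 2007.
  Processing Delay Credit: +230 days → 1 January 2008.
Expiry of referenced patent HD-121773:
  Base: filing + 17 years → 13 December 2005.
  Processing Delay Credit: +496 days → 23 April 2007.
  Regulatory Review Extension: 2037 days claimed exceeds the 1515-day cap, so +1515 days → 16 June 2011.
Terminal disclaimer: HD-310380 expires on the earlier of 1 January 2008 and 16 June 2011.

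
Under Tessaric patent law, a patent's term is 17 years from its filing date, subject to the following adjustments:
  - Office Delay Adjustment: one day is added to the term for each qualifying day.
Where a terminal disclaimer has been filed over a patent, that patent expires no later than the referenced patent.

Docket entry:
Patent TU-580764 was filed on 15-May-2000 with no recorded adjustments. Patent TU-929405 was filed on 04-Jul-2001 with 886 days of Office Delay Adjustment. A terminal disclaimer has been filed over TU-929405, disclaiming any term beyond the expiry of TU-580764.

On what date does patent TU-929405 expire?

May 15, 2017

Natural term of TU-929405:
  Base: filing + 17 years → 4 July 2018.
  Office Delay Adjustment: +886 days → 6 December 2020.
Expiry of referenced patent TU-580764:
  Base: filing + 17 years → 15 May 2017.
Terminal disclaimer: TU-929405 expires on the earlier of 6 December 2020 and 15 May 2017.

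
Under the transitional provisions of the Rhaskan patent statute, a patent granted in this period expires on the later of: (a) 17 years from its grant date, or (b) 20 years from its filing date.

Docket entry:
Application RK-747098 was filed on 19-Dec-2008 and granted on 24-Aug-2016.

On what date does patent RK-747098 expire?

August 24, 2033

(a) grant + 17 years → 24 August 2033.
(b) filing + 20 years → 19 December 2028.
Later of the two: 24 August 2033.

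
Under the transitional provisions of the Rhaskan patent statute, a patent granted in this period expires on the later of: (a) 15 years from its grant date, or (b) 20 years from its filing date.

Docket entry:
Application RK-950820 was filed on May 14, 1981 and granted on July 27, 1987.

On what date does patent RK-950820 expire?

(a) grant + 15 years → 27 July 2002.
(b) filing + 20 years → 14 May 2001.
Later of the two: 27 July 2002.

2002-07-27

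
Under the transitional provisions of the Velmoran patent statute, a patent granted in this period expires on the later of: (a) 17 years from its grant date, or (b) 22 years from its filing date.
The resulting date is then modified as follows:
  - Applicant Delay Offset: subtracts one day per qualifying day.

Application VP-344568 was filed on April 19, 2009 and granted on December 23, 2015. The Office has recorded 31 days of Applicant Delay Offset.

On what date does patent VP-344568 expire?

November 22, 2032

(a) grant + 17 years → 23 December 2032.
(b) filing + 22 years → 19 April 2031.
Later of the two: 23 December 2032.
Applicant Delay Offset: −31 days → 22 November 2032.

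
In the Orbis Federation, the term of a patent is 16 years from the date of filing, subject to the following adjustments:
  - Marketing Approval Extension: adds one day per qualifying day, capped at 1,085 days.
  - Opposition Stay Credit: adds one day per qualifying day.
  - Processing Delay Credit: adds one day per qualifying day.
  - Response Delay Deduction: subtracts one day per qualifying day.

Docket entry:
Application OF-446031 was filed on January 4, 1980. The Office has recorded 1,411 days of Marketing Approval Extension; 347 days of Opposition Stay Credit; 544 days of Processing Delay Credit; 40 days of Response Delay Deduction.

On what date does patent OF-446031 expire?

2001-04-23

Base term: filing date + 16 years → 4 January 1996.
Marketing Approval Extension: 1411 days claimed exceeds the 1085-day cap, so +1085 days → 24 December 1998.
Opposition Stay Credit: +347 days → 6 December 1999.
Processing Delay Credit: +544 days → 2 June 2001.
Response Delay Deduction: −40 days → 23 April 2001.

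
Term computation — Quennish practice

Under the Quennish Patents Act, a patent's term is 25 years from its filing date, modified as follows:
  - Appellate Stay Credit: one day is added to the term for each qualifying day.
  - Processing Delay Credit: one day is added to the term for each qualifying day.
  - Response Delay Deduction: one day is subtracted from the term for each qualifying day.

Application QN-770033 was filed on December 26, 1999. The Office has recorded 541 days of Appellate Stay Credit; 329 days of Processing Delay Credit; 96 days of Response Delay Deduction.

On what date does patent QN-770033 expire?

February 8, 2027

Base term: filing date + 25 years → 26 December 2024.
Appellate Stay Credit: +541 days → 20 June 2026.
Processing Delay Credit: +329 days → 15 May 2027.
Response Delay Deduction: −96 days → 8 February 2027.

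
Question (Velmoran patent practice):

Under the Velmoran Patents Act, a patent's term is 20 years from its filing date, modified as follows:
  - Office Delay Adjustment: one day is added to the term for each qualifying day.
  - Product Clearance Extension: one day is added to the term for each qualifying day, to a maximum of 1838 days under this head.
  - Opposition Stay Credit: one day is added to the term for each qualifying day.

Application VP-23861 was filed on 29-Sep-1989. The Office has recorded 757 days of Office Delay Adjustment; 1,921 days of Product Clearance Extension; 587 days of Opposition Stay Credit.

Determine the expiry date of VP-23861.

2018-06-16

Base term: filing date + 20 years → 29 September 2009.
Office Delay Adjustment: +757 days → 26 October 2011.
Product Clearance Extension: 1921 days claimed exceeds the 1838-day cap, so +1838 days → 6 November 2016.
Opposition Stay Credit: +587 days → 16 June 2018.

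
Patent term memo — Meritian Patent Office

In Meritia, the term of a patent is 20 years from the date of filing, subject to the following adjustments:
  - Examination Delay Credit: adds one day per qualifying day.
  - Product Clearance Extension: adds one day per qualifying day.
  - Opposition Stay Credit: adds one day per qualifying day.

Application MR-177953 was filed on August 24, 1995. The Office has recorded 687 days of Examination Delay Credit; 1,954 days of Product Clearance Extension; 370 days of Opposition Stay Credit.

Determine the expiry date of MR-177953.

Base term: filing date + 20 years → 24 August 2015.
Examination Delay Credit: +687 days → 11 July 2017.
Product Clearance Extension: +1954 days → 16 November 2022.
Opposition Stay Credit: +370 days → 21 November 2023.

November 21, 2023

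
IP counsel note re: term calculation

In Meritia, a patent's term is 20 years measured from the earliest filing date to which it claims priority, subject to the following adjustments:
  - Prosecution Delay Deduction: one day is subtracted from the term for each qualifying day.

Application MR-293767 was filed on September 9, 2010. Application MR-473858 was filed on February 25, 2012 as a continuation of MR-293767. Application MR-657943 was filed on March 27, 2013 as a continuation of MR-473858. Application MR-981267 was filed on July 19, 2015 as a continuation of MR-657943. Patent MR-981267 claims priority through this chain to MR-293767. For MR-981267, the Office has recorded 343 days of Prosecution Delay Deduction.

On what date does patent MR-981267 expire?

Earliest priority filing: 9 September 2010.
Base term: 9 September 2010 + 20 years → 9 September 2030.
Prosecution Delay Deduction: −343 days → 1 October 2029.

2029-10-01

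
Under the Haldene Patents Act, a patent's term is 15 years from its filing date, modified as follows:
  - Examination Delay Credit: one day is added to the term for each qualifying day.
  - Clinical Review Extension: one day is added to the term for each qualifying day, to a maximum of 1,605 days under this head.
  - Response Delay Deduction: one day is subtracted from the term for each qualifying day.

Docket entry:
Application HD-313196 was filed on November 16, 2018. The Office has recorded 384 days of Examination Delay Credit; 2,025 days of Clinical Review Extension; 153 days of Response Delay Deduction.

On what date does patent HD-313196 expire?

November 26, 2038

Base term: filing date + 15 years → 16 November 2033.
Examination Delay Credit: +384 days → 5 December 2034.
Clinical Review Extension: 2025 days claimed exceeds the 1605-day cap, so +1605 days → 28 April 2039.
Response Delay Deduction: −153 days → 26 November 2038.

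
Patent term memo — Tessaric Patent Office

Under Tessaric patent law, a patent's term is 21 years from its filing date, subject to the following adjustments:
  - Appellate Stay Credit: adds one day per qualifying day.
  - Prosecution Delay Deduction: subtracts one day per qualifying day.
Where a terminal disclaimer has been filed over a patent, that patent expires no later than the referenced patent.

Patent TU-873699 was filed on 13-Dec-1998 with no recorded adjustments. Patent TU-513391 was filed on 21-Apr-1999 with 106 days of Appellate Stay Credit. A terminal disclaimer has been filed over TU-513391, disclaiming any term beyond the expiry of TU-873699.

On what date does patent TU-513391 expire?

2019-12-13

Natural term of TU-513391:
  Base: filing + 21 years → 21 April 2020.
  Appellate Stay Credit: +106 days → 5 August 2020.
Expiry of referenced patent TU-873699:
  Base: filing + 21 years → 13 December 2019.
Terminal disclaimer: TU-513391 expires on the earlier of 5 August 2020 and 13 December 2019.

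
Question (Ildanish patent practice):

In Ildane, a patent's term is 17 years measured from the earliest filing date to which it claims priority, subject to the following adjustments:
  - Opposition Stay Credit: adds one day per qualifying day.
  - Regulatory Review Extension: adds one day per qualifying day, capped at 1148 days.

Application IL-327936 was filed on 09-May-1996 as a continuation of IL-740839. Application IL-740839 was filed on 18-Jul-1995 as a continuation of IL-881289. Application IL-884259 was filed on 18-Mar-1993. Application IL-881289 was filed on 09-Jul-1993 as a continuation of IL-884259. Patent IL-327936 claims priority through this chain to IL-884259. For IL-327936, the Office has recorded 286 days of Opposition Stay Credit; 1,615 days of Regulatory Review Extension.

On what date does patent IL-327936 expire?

Earliest priority filing: 18 March 1993.
Base term: 18 March 1993 + 17 years → 18 March 2010.
Opposition Stay Credit: +286 days → 29 December 2010.
Regulatory Review Extension: 1615 days claimed exceeds the 1148-day cap, so +1148 days → 19 February 2014.

2014-02-19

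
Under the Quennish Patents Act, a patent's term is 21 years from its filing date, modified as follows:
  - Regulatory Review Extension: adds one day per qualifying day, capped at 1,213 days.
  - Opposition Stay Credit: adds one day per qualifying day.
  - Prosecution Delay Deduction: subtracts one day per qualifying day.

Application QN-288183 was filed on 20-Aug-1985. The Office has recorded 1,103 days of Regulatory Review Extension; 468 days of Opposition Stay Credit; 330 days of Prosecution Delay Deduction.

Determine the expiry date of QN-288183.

January 12, 2010

Base term: filing date + 21 years → 20 August 2006.
Regulatory Review Extension: 1103 days (within the 1213-day cap) → +1103 days → 27 August 2009.
Opposition Stay Credit: +468 days → 8 December 2010.
Prosecution Delay Deduction: −330 days → 12 January 2010.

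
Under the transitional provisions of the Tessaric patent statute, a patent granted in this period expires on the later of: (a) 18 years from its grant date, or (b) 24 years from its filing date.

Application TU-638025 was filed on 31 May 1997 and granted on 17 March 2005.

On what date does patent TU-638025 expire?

2023-03-17

(a) grant + 18 years → 17 March 2023.
(b) filing + 24 years → 31 May 2021.
Later of the two: 17 March 2023.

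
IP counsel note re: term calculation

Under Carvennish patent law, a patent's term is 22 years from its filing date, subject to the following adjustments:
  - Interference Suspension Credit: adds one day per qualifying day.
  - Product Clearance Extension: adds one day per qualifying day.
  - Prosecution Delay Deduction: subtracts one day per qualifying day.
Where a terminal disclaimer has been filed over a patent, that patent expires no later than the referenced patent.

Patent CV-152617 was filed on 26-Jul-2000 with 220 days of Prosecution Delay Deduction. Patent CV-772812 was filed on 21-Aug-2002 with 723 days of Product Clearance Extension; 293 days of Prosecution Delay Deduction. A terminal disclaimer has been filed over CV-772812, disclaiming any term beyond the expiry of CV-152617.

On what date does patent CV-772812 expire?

Natural term of CV-772812:
  Base: filing + 22 years → 21 August 2024.
  Product Clearance Extension: +723 days → 14 August 2026.
  Prosecution Delay Deduction: −293 days → 25 October 2025.
Expiry of referenced patent CV-152617:
  Base: filing + 22 years → 26 July 2022.
  Prosecution Delay Deduction: −220 days → 18 December 2021.
Terminal disclaimer: CV-772812 expires on the earlier of 25 October 2025 and 18 December 2021.

2021-12-18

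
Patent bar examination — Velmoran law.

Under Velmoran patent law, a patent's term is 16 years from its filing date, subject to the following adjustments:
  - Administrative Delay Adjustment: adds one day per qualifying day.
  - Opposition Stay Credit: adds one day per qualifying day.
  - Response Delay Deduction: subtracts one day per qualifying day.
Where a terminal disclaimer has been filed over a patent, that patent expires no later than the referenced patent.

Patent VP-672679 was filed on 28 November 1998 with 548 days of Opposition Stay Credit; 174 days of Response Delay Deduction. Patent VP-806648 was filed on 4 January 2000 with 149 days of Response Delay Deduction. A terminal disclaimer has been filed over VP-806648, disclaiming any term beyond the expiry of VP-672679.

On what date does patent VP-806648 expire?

Natural term of VP-806648:
  Base: filing + 16 years → 4 January 2016.
  Response Delay Deduction: −149 days → 8 August 2015.
Expiry of referenced patent VP-672679:
  Base: filing + 16 years → 28 November 2014.
  Opposition Stay Credit: +548 days → 29 May 2016.
  Response Delay Deduction: −174 days → 7 December 2015.
Terminal disclaimer: VP-806648 expires on the earlier of 8 August 2015 and 7 December 2015.

2015-08-08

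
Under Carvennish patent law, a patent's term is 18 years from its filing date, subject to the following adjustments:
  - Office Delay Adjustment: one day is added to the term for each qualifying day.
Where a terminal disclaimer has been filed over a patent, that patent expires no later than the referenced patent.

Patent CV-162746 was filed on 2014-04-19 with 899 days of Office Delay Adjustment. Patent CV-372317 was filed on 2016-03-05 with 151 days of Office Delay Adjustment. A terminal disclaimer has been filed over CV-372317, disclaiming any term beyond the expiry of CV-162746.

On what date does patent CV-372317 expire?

August 3, 2034

Natural term of CV-372317:
  Base: filing + 18 years → 5 March 2034.
  Office Delay Adjustment: +151 days → 3 August 2034.
Expiry of referenced patent CV-162746:
  Base: filing + 18 years → 19 April 2032.
  Office Delay Adjustment: +899 days → 5 October 2034.
Terminal disclaimer: CV-372317 expires on the earlier of 3 August 2034 and 5 October 2034.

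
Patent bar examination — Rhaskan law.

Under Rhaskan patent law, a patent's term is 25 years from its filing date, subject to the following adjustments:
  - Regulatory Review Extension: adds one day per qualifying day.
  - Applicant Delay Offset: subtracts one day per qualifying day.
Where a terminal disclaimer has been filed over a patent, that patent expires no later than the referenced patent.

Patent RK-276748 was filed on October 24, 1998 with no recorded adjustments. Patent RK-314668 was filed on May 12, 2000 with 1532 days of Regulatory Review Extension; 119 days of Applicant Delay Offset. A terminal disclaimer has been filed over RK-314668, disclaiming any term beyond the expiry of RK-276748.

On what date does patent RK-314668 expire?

Natural term of RK-314668:
  Base: filing + 25 years → 12 May 2025.
  Regulatory Review Extension: +1532 days → 22 July 2029.
  Applicant Delay Offset: −119 days → 25 March 2029.
Expiry of referenced patent RK-276748:
  Base: filing + 25 years → 24 October 2023.
Terminal disclaimer: RK-314668 expires on the earlier of 25 March 2029 and 24 October 2023.

October 24, 2023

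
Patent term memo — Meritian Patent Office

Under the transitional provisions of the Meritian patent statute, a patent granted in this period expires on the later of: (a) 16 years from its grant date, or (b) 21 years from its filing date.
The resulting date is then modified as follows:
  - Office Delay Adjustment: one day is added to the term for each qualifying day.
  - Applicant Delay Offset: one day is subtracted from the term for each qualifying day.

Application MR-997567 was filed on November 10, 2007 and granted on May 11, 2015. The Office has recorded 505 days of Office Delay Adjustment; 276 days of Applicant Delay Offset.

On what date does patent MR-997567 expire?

2031-12-26

(a) grant + 16 years → 11 May 2031.
(b) filing + 21 years → 10 November 2028.
Later of the two: 11 May 2031.
Office Delay Adjustment: +505 days → 27 September 2032.
Applicant Delay Offset: −276 days → 26 December 2031.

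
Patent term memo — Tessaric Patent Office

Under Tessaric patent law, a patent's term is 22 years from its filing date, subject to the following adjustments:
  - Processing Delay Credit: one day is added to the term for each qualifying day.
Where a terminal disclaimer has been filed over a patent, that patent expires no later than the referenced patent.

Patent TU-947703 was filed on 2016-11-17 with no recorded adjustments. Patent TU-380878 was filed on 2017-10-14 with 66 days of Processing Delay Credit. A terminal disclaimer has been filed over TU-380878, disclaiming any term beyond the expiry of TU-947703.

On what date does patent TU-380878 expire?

November 17, 2038

Natural term of TU-380878:
  Base: filing + 22 years → 14 October 2039.
  Processing Delay Credit: +66 days → 19 December 2039.
Expiry of referenced patent TU-947703:
  Base: filing + 22 years → 17 November 2038.
Terminal disclaimer: TU-380878 expires on the earlier of 19 December 2039 and 17 November 2038.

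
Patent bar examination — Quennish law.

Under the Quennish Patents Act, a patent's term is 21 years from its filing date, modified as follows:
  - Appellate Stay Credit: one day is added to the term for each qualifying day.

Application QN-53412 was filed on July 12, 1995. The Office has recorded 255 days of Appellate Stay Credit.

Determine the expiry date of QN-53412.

March 24, 2017

Base term: filing date + 21 years → 12 July 2016.
Appellate Stay Credit: +255 days → 24 March 2017.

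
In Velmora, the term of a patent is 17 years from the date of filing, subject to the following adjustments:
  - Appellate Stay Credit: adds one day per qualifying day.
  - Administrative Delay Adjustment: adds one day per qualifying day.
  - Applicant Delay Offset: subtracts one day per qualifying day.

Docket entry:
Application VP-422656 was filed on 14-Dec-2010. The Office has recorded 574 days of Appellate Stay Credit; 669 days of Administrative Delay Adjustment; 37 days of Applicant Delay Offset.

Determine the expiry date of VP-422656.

2031-04-03

Base term: filing date + 17 years → 14 December 2027.
Appellate Stay Credit: +574 days → 10 July 2029.
Administrative Delay Adjustment: +669 days → 10 May 2031.
Applicant Delay Offset: −37 days → 3 April 2031.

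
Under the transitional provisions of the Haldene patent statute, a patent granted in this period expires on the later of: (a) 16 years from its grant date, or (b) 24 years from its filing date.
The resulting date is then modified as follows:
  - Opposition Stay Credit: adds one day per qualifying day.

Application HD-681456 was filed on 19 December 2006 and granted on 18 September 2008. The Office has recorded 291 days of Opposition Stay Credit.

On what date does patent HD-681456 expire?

(a) grant + 16 years → 18 September 2024.
(b) filing + 24 years → 19 December 2030.
Later of the two: 19 December 2030.
Opposition Stay Credit: +291 days → 6 October 2031.

2031-10-06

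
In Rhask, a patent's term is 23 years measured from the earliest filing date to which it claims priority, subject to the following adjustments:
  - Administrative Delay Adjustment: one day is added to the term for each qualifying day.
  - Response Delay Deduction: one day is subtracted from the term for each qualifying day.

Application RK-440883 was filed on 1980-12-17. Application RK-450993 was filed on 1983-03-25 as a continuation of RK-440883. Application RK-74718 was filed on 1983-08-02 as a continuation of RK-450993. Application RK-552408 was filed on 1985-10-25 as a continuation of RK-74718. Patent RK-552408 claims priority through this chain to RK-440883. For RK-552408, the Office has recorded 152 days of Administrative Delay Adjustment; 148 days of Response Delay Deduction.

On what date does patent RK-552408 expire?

Earliest priority filing: 17 December 1980.
Base term: 17 December 1980 + 23 years → 17 December 2003.
Administrative Delay Adjustment: +152 days → 17 May 2004.
Response Delay Deduction: −148 days → 21 December 2003.

December 21, 2003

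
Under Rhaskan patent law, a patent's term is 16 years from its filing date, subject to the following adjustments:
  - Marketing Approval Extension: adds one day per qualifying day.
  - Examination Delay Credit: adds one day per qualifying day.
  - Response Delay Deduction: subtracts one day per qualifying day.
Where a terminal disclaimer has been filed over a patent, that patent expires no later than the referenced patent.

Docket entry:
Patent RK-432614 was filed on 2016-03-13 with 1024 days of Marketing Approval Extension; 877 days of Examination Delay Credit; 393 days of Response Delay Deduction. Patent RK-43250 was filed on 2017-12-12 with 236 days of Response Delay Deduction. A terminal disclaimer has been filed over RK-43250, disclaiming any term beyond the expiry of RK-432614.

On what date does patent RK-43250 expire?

2033-04-20

Natural term of RK-43250:
  Base: filing + 16 years → 12 December 2033.
  Response Delay Deduction: −236 days → 20 April 2033.
Expiry of referenced patent RK-432614:
  Base: filing + 16 years → 13 March 2032.
  Marketing Approval Extension: +1024 days → 1 January 2035.
  Examination Delay Credit: +877 days → 27 May 2037.
  Response Delay Deduction: −393 days → 29 April 2036.
Terminal disclaimer: RK-43250 expires on the earlier of 20 April 2033 and 29 April 2036.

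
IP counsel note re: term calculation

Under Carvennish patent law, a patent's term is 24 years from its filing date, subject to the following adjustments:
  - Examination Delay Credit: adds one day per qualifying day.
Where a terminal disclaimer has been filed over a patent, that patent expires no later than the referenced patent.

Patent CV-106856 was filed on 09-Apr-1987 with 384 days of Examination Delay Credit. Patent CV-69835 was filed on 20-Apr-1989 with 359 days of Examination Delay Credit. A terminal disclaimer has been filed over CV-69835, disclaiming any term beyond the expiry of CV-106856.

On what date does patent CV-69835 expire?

2012-04-27

Natural term of CV-69835:
  Base: filing + 24 years → 20 April 2013.
  Examination Delay Credit: +359 days → 14 April 2014.
Expiry of referenced patent CV-106856:
  Base: filing + 24 years → 9 April 2011.
  Examination Delay Credit: +384 days → 27 April 2012.
Terminal disclaimer: CV-69835 expires on the earlier of 14 April 2014 and 27 April 2012.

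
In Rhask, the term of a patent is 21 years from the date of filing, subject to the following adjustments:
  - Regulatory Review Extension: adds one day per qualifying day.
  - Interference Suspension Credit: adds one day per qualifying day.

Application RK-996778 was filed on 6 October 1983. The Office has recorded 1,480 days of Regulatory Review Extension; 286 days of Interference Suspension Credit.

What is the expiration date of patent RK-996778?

2009-08-07

Base term: filing date + 21 years → 6 October 2004.
Regulatory Review Extension: +1480 days → 25 October 2008.
Interference Suspension Credit: +286 days → 7 August 2009.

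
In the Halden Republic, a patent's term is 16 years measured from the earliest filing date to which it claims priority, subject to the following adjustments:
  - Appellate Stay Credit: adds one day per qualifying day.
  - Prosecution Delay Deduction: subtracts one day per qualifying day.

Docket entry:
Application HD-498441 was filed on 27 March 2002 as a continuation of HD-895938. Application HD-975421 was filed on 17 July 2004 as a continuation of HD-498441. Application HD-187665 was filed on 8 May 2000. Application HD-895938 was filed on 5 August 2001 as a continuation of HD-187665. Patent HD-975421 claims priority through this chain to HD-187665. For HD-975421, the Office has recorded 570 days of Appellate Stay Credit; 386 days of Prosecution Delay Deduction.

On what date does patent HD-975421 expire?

November 8, 2016

Earliest priority filing: 8 May 2000.
Base term: 8 May 2000 + 16 years → 8 May 2016.
Appellate Stay Credit: +570 days → 29 November 2017.
Prosecution Delay Deduction: −386 days → 8 November 2016.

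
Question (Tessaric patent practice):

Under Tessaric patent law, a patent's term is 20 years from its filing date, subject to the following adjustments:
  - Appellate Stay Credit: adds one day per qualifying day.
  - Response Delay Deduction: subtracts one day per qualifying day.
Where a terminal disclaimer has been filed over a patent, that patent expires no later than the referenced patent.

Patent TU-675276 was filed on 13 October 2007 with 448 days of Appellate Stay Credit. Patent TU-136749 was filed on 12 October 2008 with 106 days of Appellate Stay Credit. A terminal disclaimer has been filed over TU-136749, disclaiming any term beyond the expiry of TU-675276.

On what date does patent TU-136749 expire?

Natural term of TU-136749:
  Base: filing + 20 years → 12 October 2028.
  Appellate Stay Credit: +106 days → 26 January 2029.
Expiry of referenced patent TU-675276:
  Base: filing + 20 years → 13 October 2027.
  Appellate Stay Credit: +448 days → 3 January 2029.
Terminal disclaimer: TU-136749 expires on the earlier of 26 January 2029 and 3 January 2029.

January 3, 2029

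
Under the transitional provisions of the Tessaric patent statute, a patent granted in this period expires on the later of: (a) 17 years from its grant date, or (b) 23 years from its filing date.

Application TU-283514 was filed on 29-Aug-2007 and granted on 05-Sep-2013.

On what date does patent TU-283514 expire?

September 5, 2030

(a) grant + 17 years → 5 September 2030.
(b) filing + 23 years → 29 August 2030.
Later of the two: 5 September 2030.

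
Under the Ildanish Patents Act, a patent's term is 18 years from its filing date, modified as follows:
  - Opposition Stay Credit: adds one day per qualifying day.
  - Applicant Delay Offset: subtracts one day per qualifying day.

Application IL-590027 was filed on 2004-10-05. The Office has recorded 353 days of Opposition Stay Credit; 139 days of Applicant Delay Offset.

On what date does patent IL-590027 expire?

May 7, 2023

Base term: filing date + 18 years → 5 October 2022.
Opposition Stay Credit: +353 days → 23 September 2023.
Applicant Delay Offset: −139 days → 7 May 2023.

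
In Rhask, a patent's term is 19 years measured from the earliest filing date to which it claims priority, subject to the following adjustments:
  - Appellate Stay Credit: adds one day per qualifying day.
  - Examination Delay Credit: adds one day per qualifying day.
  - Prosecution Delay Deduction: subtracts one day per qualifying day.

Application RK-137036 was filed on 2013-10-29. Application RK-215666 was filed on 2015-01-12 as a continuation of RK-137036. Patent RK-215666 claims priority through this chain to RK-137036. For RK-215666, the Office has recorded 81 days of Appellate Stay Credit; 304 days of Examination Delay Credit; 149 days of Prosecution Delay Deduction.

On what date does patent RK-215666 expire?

June 22, 2033

Earliest priority filing: 29 October 2013.
Base term: 29 October 2013 + 19 years → 29 October 2032.
Appellate Stay Credit: +81 days → 18 January 2033.
Examination Delay Credit: +304 days → 18 November 2033.
Prosecution Delay Deduction: −149 days → 22 June 2033.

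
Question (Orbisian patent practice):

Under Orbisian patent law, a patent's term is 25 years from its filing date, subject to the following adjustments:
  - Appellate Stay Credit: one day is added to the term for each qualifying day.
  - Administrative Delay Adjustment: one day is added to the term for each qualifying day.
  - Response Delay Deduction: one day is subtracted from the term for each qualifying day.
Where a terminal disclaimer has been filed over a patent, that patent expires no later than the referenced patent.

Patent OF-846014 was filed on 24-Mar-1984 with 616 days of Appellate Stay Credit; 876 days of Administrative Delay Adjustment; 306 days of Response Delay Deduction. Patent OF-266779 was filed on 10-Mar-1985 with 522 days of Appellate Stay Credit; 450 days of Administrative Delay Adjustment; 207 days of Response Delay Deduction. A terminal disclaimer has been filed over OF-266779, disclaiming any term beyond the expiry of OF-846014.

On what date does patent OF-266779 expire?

April 13, 2012

Natural term of OF-266779:
  Base: filing + 25 years → 10 March 2010.
  Appellate Stay Credit: +522 days → 14 August 2011.
  Administrative Delay Adjustment: +450 days → 6 November 2012.
  Response Delay Deduction: −207 days → 13 April 2012.
Expiry of referenced patent OF-846014:
  Base: filing + 25 years → 24 March 2009.
  Appellate Stay Credit: +616 days → 30 November 2010.
  Administrative Delay Adjustment: +876 days → 24 April 2013.
  Response Delay Deduction: −306 days → 22 June 2012.
Terminal disclaimer: OF-266779 expires on the earlier of 13 April 2012 and 22 June 2012.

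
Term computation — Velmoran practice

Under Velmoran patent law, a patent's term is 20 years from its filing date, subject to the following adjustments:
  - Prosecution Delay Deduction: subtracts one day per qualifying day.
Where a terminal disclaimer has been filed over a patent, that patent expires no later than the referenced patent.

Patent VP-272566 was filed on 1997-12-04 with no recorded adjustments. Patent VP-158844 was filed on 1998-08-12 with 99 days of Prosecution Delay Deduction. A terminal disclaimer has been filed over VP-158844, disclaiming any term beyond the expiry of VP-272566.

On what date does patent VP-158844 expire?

2017-12-04

Natural term of VP-158844:
  Base: filing + 20 years → 12 August 2018.
  Prosecution Delay Deduction: −99 days → 5 May 2018.
Expiry of referenced patent VP-272566:
  Base: filing + 20 years → 4 December 2017.
Terminal disclaimer: VP-158844 expires on the earlier of 5 May 2018 and 4 December 2017.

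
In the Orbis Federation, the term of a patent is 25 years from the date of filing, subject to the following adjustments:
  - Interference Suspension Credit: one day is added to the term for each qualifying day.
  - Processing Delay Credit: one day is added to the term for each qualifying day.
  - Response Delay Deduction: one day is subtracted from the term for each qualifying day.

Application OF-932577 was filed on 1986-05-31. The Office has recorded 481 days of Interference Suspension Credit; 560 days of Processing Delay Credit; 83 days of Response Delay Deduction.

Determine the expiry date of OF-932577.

Base term: filing date + 25 years → 31 May 2011.
Interference Suspension Credit: +481 days → 23 September 2012.
Processing Delay Credit: +560 days → 6 April 2014.
Response Delay Deduction: −83 days → 13 January 2014.

January 13, 2014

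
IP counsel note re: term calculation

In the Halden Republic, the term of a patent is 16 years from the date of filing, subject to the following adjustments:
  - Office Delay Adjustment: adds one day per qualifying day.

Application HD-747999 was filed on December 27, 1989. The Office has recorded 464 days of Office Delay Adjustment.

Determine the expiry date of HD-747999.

April 5, 2007

Base term: filing date + 16 years → 27 December 2005.
Office Delay Adjustment: +464 days → 5 April 2007.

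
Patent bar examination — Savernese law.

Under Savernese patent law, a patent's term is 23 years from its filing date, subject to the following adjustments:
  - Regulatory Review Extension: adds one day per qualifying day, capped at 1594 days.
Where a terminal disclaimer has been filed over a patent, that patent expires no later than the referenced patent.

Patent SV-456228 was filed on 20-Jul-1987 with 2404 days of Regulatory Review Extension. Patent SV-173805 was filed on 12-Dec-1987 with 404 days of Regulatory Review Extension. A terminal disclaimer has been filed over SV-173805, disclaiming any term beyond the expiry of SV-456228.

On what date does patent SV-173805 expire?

Natural term of SV-173805:
  Base: filing + 23 years → 12 December 2010.
  Regulatory Review Extension: 404 days (within the 1594-day cap) → +404 days → 20 January 2012.
Expiry of referenced patent SV-456228:
  Base: filing + 23 years → 20 July 2010.
  Regulatory Review Extension: 2404 days claimed exceeds the 1594-day cap, so +1594 days → 30 November 2014.
Terminal disclaimer: SV-173805 expires on the earlier of 20 January 2012 and 30 November 2014.

January 20, 2012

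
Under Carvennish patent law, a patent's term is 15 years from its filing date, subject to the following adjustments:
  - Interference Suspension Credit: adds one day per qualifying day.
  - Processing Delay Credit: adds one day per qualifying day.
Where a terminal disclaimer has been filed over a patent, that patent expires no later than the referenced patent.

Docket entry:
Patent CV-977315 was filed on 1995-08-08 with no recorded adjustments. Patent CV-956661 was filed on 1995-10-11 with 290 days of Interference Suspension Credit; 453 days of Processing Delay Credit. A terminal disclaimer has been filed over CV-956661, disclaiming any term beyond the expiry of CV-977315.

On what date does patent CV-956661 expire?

2010-08-08

Natural term of CV-956661:
  Base: filing + 15 years → 11 October 2010.
  Interference Suspension Credit: +290 days → 28 July 2011.
  Processing Delay Credit: +453 days → 23 October 2012.
Expiry of referenced patent CV-977315:
  Base: filing + 15 years → 8 August 2010.
Terminal disclaimer: CV-956661 expires on the earlier of 23 October 2012 and 8 August 2010.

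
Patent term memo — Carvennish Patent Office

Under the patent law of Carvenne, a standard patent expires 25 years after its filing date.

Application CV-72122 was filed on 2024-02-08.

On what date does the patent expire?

Filing date + 25 years → 8 February 2049.

2049-02-08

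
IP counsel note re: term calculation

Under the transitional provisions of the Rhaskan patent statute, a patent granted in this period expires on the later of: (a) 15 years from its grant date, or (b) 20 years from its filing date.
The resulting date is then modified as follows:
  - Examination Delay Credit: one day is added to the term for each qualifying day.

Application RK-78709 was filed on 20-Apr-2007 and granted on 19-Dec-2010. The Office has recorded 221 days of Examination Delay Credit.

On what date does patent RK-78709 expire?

November 27, 2027

(a) grant + 15 years → 19 December 2025.
(b) filing + 20 years → 20 April 2027.
Later of the two: 20 April 2027.
Examination Delay Credit: +221 days → 27 November 2027.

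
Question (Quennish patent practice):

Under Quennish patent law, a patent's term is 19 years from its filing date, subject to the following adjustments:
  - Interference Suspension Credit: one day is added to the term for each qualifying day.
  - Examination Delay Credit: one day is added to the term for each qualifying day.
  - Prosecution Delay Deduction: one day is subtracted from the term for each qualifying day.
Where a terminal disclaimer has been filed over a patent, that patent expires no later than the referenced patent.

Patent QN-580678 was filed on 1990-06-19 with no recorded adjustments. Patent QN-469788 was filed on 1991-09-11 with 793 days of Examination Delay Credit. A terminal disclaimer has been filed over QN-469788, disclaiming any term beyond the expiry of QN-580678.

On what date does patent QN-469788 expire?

Natural term of QN-469788:
  Base: filing + 19 years → 11 September 2010.
  Examination Delay Credit: +793 days → 12 November 2012.
Expiry of referenced patent QN-580678:
  Base: filing + 19 years → 19 June 2009.
Terminal disclaimer: QN-469788 expires on the earlier of 12 November 2012 and 19 June 2009.

2009-06-19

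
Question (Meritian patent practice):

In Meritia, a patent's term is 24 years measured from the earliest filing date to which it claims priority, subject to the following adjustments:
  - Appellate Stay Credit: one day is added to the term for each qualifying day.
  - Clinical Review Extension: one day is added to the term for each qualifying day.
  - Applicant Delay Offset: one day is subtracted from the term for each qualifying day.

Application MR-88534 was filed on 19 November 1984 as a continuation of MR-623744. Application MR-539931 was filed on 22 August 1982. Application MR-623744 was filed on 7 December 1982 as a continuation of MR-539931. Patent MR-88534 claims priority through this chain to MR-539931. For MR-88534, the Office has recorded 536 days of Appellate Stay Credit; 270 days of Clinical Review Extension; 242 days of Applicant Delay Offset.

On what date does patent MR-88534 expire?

Earliest priority filing: 22 August 1982.
Base term: 22 August 1982 + 24 years → 22 August 2006.
Appellate Stay Credit: +536 days → 9 February 2008.
Clinical Review Extension: +270 days → 5 November 2008.
Applicant Delay Offset: −242 days → 8 March 2008.

March 8, 2008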